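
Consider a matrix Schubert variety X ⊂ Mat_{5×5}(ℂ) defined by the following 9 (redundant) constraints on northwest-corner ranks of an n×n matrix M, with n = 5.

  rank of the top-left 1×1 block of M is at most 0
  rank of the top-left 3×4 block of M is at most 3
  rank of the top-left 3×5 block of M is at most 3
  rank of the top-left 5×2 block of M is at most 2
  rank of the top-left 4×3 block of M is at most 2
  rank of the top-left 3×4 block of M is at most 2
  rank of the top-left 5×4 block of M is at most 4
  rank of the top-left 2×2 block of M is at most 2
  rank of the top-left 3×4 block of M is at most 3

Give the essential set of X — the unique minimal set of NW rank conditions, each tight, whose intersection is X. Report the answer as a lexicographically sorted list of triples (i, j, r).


Propagating the 9 rank bounds to every northwest block:

  i=1: 0 1 1 1 1
  i=2: 1 2 2 2 2
  i=3: 1 2 2 2 3
  i=4: 1 2 2 3 4
  i=5: 1 2 3 4 5

reading off 1-entries of Δ²R: w = (2, 1, 5, 4, 3).

Fulton essential set (3 of the 4 Rothe cells):

[(1, 1, 0), (3, 4, 2), (4, 3, 2)]


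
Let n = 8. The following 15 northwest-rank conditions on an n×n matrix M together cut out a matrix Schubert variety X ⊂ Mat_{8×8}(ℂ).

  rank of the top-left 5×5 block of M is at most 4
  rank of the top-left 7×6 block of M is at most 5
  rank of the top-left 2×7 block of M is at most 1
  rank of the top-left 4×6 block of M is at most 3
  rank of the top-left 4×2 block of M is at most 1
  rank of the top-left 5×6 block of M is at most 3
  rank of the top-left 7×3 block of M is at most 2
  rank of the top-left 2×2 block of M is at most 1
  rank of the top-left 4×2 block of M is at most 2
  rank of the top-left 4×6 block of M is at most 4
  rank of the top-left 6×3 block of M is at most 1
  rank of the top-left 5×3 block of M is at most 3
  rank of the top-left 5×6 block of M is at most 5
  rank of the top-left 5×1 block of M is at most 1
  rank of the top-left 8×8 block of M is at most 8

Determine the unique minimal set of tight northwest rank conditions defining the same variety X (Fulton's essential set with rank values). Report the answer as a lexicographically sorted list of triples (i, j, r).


The tightest implied rank at each (i,j), from the 15 conditions:

  R[1]: 1 | 1 | 1 | 1 | 1 | 1 | 1 | 1
  R[2]: 1 | 1 | 1 | 1 | 1 | 1 | 1 | 2
  R[3]: 1 | 1 | 1 | 2 | 2 | 2 | 2 | 3
  R[4]: 1 | 1 | 1 | 2 | 3 | 3 | 3 | 4
  R[5]: 1 | 1 | 1 | 2 | 3 | 3 | 4 | 5
  R[6]: 1 | 1 | 1 | 2 | 3 | 4 | 5 | 6
  R[7]: 1 | 2 | 2 | 3 | 4 | 5 | 6 | 7
  R[8]: 1 | 2 | 3 | 4 | 5 | 6 | 7 | 8

giving w = (1, 8, 4, 5, 7, 6, 2, 3) via Δ²R.

|D(w)|=15, |Ess(w)|=3:

[(2, 7, 1), (5, 6, 3), (6, 3, 1)]


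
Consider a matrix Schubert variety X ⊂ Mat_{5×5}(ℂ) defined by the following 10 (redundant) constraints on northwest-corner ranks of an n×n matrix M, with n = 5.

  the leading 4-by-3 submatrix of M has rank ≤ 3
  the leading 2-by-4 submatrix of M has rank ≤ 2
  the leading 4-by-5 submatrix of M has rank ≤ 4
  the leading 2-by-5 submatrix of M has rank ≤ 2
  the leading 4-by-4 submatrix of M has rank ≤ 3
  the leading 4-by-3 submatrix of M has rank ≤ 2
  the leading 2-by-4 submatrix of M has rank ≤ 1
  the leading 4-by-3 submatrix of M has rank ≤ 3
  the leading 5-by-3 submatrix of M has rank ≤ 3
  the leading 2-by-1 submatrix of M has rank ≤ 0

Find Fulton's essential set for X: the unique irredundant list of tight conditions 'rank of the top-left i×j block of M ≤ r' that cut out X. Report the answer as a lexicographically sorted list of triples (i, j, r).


Reconstructing r_w from the 10 given conditions:

  i=1: 0, 1, 1, 1, 1
  i=2: 0, 1, 1, 1, 2
  i=3: 1, 2, 2, 2, 3
  i=4: 1, 2, 2, 3, 4
  i=5: 1, 2, 3, 4, 5

the unique w with this rank table is (2, 5, 1, 4, 3).

3 SE-corners of the 5-cell Rothe diagram give Ess(w):

[(2, 1, 0), (2, 4, 1), (4, 3, 2)]


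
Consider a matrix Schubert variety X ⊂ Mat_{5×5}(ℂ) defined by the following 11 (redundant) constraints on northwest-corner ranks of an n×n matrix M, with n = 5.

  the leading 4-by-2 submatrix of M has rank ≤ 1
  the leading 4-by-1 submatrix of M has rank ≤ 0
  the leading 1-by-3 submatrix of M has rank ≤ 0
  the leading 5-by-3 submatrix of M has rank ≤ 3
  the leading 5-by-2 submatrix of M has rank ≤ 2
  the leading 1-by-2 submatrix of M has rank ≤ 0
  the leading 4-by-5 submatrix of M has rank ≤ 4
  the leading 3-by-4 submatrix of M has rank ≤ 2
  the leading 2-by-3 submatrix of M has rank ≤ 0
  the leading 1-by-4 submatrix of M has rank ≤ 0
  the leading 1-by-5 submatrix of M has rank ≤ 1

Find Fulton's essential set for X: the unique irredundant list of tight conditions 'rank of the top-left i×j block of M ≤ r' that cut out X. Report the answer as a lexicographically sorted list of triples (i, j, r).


Computing R[i][j] = min implied NW-rank bound (n=5, 11 conditions):

  row 1: 0 | 0 | 0 | 0 | 1
  row 2: 0 | 0 | 0 | 1 | 2
  row 3: 0 | 1 | 1 | 2 | 3
  row 4: 0 | 1 | 2 | 3 | 4
  row 5: 1 | 2 | 3 | 4 | 5

the unique w with this rank table is (5, 4, 2, 3, 1).

Rothe diagram D(w) (9 cells), 3 SE-corners (essential conditions):

[(1, 4, 0), (2, 3, 0), (4, 1, 0)]


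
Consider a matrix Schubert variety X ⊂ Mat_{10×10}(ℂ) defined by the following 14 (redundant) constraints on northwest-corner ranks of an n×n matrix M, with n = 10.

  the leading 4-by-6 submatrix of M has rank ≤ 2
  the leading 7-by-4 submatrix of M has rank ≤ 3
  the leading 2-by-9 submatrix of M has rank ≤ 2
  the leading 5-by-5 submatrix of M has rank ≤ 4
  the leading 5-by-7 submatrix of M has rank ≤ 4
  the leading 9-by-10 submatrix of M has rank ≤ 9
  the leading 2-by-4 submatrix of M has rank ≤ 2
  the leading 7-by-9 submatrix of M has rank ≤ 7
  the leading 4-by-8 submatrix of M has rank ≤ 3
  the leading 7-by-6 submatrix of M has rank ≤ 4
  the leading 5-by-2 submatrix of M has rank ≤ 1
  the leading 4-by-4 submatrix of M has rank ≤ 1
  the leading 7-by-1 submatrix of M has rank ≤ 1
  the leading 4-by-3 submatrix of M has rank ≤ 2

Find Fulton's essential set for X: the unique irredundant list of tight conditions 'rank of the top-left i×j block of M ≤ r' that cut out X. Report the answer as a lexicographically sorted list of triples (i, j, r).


The tightest implied rank at each (i,j), from the 14 conditions:

  R[1]: 1 1 1 1 1 1 1 1 1 1
  R[2]: 1 1 1 1 2 2 2 2 2 2
  R[3]: 1 1 1 1 2 2 3 3 3 3
  R[4]: 1 1 1 1 2 2 3 3 4 4
  R[5]: 1 1 2 2 3 3 4 4 5 5
  R[6]: 1 2 3 3 4 4 5 5 6 6
  R[7]: 1 2 3 3 4 4 5 6 7 7
  R[8]: 1 2 3 4 5 5 6 7 8 8
  R[9]: 1 2 3 4 5 6 7 8 9 9
  R[10]: 1 2 3 4 5 6 7 8 9 10

so w = (1, 5, 7, 9, 3, 2, 8, 4, 6, 10).

Rothe diagram D(w) (15 cells), 6 SE-corners (essential conditions):

[(4, 4, 1), (4, 6, 2), (4, 8, 3), (5, 2, 1), (7, 4, 3), (7, 6, 4)]


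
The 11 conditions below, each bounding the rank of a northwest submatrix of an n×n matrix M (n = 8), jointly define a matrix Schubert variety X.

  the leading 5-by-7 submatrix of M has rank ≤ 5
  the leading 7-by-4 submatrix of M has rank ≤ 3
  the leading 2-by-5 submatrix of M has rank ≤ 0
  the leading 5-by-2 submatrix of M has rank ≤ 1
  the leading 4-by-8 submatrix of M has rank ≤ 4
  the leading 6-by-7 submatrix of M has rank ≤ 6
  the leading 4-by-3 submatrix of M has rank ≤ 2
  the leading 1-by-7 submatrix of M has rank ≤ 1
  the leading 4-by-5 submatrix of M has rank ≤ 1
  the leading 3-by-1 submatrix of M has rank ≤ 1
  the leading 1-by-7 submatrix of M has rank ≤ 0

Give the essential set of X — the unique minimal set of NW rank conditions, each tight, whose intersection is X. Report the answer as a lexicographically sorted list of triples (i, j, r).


Recovering R(i,j) via the rank-extension bound from the 11 conditions:

  i=1: 0, 0, 0, 0, 0, 0, 0, 1
  i=2: 0, 0, 0, 0, 0, 1, 1, 2
  i=3: 1, 1, 1, 1, 1, 2, 2, 3
  i=4: 1, 1, 1, 1, 1, 2, 3, 4
  i=5: 1, 1, 2, 2, 2, 3, 4, 5
  i=6: 1, 2, 3, 3, 3, 4, 5, 6
  i=7: 1, 2, 3, 3, 4, 5, 6, 7
  i=8: 1, 2, 3, 4, 5, 6, 7, 8

so w = (8, 6, 1, 7, 3, 2, 5, 4).

5 SE-corners of the 18-cell Rothe diagram give Ess(w):

[(1, 7, 0), (2, 5, 0), (4, 5, 1), (5, 2, 1), (7, 4, 3)]


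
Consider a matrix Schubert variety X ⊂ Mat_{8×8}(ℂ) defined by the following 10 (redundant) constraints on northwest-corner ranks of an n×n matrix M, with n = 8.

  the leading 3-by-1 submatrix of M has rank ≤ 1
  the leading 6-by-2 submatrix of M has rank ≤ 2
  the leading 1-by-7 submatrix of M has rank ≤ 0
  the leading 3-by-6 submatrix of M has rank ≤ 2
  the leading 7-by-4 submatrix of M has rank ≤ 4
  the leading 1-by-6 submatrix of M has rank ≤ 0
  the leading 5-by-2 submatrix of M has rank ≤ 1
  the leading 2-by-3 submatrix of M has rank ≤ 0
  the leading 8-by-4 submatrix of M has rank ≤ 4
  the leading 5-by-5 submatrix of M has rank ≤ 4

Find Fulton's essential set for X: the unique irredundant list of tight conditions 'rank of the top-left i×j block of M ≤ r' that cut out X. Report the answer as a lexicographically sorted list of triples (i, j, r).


Reconstructing r_w from the 10 given conditions:

  row 1: 0  0  0  0  0  0  0  1
  row 2: 0  0  0  1  1  1  1  2
  row 3: 1  1  1  2  2  2  2  3
  row 4: 1  1  2  3  3  3  3  4
  row 5: 1  1  2  3  4  4  4  5
  row 6: 1  2  3  4  5  5  5  6
  row 7: 1  2  3  4  5  6  6  7
  row 8: 1  2  3  4  5  6  7  8

hence w(1..8) = (8, 4, 1, 3, 5, 2, 6, 7).

|D(w)|=12, |Ess(w)|=3:

[(1, 7, 0), (2, 3, 0), (5, 2, 1)]


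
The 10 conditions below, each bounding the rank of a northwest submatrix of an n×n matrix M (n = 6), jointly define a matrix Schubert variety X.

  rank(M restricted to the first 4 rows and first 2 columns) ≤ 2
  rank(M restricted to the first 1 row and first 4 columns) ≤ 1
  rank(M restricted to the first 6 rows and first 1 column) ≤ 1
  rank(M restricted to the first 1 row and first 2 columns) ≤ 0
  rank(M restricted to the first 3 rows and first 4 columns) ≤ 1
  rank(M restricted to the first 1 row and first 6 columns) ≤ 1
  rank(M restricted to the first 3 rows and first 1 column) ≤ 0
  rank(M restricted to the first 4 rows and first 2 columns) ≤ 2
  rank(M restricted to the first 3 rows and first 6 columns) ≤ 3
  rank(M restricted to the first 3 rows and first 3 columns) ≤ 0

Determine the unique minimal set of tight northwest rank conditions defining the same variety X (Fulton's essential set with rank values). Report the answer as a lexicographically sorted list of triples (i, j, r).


Recovering R(i,j) via the rank-extension bound from the 10 conditions:

  i=1: 0, 0, 0, 1, 1, 1
  i=2: 0, 0, 0, 1, 2, 2
  i=3: 0, 0, 0, 1, 2, 3
  i=4: 1, 1, 1, 2, 3, 4
  i=5: 1, 2, 2, 3, 4, 5
  i=6: 1, 2, 3, 4, 5, 6

the unique w with this rank table is (4, 5, 6, 1, 2, 3).

1 SE-corner of the 9-cell Rothe diagram gives Ess(w):

[(3, 3, 0)]


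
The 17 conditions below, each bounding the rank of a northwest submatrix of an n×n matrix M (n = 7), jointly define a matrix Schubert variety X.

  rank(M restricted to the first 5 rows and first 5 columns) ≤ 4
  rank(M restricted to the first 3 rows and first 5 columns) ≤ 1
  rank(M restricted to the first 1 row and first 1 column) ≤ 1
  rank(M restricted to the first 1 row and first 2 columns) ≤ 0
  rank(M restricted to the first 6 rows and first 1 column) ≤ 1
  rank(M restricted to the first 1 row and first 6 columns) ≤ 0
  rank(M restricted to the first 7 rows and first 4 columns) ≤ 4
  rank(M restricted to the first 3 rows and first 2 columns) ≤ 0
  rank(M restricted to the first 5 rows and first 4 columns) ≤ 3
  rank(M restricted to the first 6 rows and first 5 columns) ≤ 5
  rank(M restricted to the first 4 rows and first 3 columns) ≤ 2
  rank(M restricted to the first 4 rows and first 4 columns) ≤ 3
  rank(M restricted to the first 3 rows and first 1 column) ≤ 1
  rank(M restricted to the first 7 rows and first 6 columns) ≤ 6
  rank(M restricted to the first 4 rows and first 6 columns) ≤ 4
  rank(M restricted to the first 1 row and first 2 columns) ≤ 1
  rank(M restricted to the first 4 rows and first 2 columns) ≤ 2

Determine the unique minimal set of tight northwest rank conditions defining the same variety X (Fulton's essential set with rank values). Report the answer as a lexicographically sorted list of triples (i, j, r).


Computing R[i][j] = min implied NW-rank bound (n=7, 17 conditions):

  R[1]: 0 0 0 0 0 0 1
  R[2]: 0 0 1 1 1 1 2
  R[3]: 0 0 1 1 1 2 3
  R[4]: 1 1 2 2 2 3 4
  R[5]: 1 2 3 3 3 4 5
  R[6]: 1 2 3 4 4 5 6
  R[7]: 1 2 3 4 5 6 7

so w = (7, 3, 6, 1, 2, 4, 5).

Rothe diagram D(w) (12 cells), 3 SE-corners (essential conditions):

[(1, 6, 0), (3, 2, 0), (3, 5, 1)]


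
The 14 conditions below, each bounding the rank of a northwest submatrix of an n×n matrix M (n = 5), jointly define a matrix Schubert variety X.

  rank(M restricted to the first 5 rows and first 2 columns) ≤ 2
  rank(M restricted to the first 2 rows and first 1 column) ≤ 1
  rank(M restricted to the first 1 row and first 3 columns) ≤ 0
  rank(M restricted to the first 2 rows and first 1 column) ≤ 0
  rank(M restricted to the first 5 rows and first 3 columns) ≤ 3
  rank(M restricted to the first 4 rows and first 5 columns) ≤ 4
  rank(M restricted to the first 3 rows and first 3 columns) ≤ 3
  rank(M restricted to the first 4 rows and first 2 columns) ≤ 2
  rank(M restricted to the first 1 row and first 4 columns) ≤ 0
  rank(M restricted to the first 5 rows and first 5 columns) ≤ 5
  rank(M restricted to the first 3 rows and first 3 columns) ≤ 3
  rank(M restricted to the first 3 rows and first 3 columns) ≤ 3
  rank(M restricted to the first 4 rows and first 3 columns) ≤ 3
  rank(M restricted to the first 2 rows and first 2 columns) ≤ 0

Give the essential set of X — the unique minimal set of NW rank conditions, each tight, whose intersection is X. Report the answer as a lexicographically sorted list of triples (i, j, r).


Computing R[i][j] = min implied NW-rank bound (n=5, 14 conditions):

  row 1: 0 | 0 | 0 | 0 | 1
  row 2: 0 | 0 | 1 | 1 | 2
  row 3: 1 | 1 | 2 | 2 | 3
  row 4: 1 | 2 | 3 | 3 | 4
  row 5: 1 | 2 | 3 | 4 | 5

second differences of R give the permutation w = (5, 3, 1, 2, 4).

Fulton essential set (2 of the 6 Rothe cells):

[(1, 4, 0), (2, 2, 0)]


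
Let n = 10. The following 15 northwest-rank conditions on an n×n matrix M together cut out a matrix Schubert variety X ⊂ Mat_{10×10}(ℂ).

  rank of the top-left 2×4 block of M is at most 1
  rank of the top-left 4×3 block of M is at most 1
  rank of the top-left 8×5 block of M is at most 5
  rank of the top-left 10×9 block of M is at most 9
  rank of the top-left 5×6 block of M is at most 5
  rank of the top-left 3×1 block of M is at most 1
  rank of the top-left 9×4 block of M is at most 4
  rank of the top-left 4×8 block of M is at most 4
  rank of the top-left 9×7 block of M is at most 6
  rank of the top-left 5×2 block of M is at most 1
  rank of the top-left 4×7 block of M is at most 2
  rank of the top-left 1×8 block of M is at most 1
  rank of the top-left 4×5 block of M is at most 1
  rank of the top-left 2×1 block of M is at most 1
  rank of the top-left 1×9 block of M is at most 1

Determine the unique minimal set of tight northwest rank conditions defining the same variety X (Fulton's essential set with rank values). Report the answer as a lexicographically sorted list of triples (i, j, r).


Computing R[i][j] = min implied NW-rank bound (n=10, 15 conditions):

  row 1: 1, 1, 1, 1, 1, 1, 1, 1, 1, 1
  row 2: 1, 1, 1, 1, 1, 2, 2, 2, 2, 2
  row 3: 1, 1, 1, 1, 1, 2, 2, 3, 3, 3
  row 4: 1, 1, 1, 1, 1, 2, 2, 3, 4, 4
  row 5: 1, 1, 2, 2, 2, 3, 3, 4, 5, 5
  row 6: 1, 2, 3, 3, 3, 4, 4, 5, 6, 6
  row 7: 1, 2, 3, 4, 4, 5, 5, 6, 7, 7
  row 8: 1, 2, 3, 4, 5, 6, 6, 7, 8, 8
  row 9: 1, 2, 3, 4, 5, 6, 6, 7, 8, 9
  row 10: 1, 2, 3, 4, 5, 6, 7, 8, 9, 10

giving w = (1, 6, 8, 9, 3, 2, 4, 5, 10, 7) via Δ²R.

ℓ(w)=16; the 4 essential cells (i,j,r):

[(4, 5, 1), (4, 7, 2), (5, 2, 1), (9, 7, 6)]


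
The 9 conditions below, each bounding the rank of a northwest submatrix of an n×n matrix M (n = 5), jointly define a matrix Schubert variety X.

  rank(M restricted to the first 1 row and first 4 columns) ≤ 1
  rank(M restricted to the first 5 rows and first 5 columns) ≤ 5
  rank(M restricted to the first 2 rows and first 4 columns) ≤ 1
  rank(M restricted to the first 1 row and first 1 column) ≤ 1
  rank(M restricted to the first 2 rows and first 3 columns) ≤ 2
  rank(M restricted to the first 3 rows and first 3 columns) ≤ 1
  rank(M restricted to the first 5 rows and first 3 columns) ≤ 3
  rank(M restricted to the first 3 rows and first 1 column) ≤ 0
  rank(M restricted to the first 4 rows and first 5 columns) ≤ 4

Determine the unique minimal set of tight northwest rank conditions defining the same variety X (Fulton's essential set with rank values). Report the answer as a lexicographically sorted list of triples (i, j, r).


Computing R[i][j] = min implied NW-rank bound (n=5, 9 conditions):

  i=1: 0  1  1  1  1
  i=2: 0  1  1  1  2
  i=3: 0  1  1  2  3
  i=4: 1  2  2  3  4
  i=5: 1  2  3  4  5

second differences of R give the permutation w = (2, 5, 4, 1, 3).

3 SE-corners of the 6-cell Rothe diagram give Ess(w):

[(2, 4, 1), (3, 1, 0), (3, 3, 1)]


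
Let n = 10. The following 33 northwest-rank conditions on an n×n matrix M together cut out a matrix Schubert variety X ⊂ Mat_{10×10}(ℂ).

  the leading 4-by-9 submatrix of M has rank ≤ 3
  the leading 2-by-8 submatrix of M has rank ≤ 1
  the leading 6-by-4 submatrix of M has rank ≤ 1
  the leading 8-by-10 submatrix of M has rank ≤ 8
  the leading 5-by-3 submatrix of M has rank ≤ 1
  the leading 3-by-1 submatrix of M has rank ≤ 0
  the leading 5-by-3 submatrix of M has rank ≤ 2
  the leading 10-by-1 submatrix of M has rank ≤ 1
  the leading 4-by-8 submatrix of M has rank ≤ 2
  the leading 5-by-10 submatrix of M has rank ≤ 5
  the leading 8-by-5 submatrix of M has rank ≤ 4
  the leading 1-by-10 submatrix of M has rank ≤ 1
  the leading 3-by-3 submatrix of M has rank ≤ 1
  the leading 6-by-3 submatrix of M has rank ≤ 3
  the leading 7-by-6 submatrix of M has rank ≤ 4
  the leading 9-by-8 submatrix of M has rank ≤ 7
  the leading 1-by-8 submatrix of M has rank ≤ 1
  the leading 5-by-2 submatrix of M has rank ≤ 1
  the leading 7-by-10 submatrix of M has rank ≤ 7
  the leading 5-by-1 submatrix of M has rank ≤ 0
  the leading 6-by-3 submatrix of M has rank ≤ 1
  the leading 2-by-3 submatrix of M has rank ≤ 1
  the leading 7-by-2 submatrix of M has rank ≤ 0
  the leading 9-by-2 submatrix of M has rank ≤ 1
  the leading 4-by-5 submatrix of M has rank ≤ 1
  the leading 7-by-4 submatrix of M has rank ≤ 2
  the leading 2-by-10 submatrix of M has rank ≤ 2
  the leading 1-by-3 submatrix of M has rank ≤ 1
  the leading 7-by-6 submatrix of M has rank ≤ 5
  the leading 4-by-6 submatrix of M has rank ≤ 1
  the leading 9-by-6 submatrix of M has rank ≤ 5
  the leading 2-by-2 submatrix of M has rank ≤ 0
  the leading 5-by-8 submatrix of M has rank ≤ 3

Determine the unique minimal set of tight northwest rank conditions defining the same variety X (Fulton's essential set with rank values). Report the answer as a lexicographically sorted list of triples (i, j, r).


Recovering R(i,j) via the rank-extension bound from the 33 conditions:

  0 | 0 | 1 | 1 | 1 | 1 | 1 | 1 | 1 | 1
  0 | 0 | 1 | 1 | 1 | 1 | 1 | 1 | 2 | 2
  0 | 0 | 1 | 1 | 1 | 1 | 2 | 2 | 3 | 3
  0 | 0 | 1 | 1 | 1 | 1 | 2 | 2 | 3 | 4
  0 | 0 | 1 | 1 | 2 | 2 | 3 | 3 | 4 | 5
  0 | 0 | 1 | 1 | 2 | 3 | 4 | 4 | 5 | 6
  0 | 0 | 1 | 2 | 3 | 4 | 5 | 5 | 6 | 7
  1 | 1 | 2 | 3 | 4 | 5 | 6 | 6 | 7 | 8
  1 | 1 | 2 | 3 | 4 | 5 | 6 | 7 | 8 | 9
  1 | 2 | 3 | 4 | 5 | 6 | 7 | 8 | 9 | 10

giving w = (3, 9, 7, 10, 5, 6, 4, 1, 8, 2) via Δ²R.

|D(w)|=29, |Ess(w)|=6:

[(2, 8, 1), (4, 6, 1), (4, 8, 2), (6, 4, 1), (7, 2, 0), (9, 2, 1)]


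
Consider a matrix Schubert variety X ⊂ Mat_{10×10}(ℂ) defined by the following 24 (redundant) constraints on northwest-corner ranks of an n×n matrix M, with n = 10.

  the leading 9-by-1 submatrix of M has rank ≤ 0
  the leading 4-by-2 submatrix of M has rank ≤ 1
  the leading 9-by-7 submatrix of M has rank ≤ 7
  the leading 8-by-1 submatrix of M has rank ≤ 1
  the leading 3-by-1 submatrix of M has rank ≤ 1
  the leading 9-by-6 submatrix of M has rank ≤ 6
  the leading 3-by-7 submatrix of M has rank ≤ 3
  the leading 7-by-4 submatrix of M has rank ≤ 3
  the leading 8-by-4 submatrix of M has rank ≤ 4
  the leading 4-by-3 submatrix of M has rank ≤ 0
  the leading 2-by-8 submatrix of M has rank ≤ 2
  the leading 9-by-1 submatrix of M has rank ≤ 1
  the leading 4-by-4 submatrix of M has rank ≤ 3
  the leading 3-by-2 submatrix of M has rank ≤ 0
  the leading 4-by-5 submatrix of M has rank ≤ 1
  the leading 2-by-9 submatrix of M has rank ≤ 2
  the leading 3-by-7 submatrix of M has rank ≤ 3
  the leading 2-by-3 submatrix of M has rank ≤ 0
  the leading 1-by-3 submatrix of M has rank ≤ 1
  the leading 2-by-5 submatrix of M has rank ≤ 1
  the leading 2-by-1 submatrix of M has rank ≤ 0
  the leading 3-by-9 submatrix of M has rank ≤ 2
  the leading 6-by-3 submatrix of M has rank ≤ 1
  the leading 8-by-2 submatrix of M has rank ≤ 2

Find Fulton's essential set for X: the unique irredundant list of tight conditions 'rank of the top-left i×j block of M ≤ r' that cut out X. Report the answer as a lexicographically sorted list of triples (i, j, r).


Computing R[i][j] = min implied NW-rank bound (n=10, 24 conditions):

  0 0 0 1 1 1 1 1 1 1
  0 0 0 1 1 2 2 2 2 2
  0 0 0 1 1 2 2 2 2 3
  0 0 0 1 1 2 3 3 3 4
  0 1 1 2 2 3 4 4 4 5
  0 1 1 2 3 4 5 5 5 6
  0 1 2 3 4 5 6 6 6 7
  0 1 2 3 4 5 6 7 7 8
  0 1 2 3 4 5 6 7 8 9
  1 2 3 4 5 6 7 8 9 10

giving w = (4, 6, 10, 7, 2, 5, 3, 8, 9, 1) via Δ²R.

Fulton essential set (5 of the 24 Rothe cells):

[(3, 9, 2), (4, 3, 0), (4, 5, 1), (6, 3, 1), (9, 1, 0)]


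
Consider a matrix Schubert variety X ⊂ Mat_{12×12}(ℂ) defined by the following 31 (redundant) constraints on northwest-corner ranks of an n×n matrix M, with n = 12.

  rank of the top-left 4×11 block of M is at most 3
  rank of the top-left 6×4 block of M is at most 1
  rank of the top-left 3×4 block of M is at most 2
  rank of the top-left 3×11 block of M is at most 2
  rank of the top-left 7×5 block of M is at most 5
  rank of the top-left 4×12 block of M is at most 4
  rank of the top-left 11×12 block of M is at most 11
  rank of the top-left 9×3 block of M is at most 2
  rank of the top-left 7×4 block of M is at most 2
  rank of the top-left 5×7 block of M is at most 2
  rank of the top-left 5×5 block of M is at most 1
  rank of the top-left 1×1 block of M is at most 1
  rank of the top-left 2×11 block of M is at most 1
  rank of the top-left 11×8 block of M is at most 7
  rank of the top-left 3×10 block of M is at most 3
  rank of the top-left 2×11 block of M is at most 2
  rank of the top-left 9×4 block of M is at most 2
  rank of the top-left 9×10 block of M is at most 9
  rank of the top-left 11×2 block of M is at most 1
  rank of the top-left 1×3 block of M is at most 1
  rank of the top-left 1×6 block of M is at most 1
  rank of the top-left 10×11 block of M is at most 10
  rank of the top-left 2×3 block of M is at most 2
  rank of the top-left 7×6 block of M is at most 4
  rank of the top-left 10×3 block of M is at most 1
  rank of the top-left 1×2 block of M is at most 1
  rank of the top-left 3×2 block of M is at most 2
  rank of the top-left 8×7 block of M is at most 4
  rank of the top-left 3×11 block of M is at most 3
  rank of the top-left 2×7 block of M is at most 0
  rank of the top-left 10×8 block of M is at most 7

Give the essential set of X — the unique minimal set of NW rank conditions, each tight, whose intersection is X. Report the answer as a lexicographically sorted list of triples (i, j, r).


The tightest implied rank at each (i,j), from the 31 conditions:

  row 1: 0, 0, 0, 0, 0, 0, 0, 1, 1, 1, 1, 1
  row 2: 0, 0, 0, 0, 0, 0, 0, 1, 1, 1, 1, 2
  row 3: 1, 1, 1, 1, 1, 1, 1, 2, 2, 2, 2, 3
  row 4: 1, 1, 1, 1, 1, 2, 2, 3, 3, 3, 3, 4
  row 5: 1, 1, 1, 1, 1, 2, 2, 3, 4, 4, 4, 5
  row 6: 1, 1, 1, 1, 2, 3, 3, 4, 5, 5, 5, 6
  row 7: 1, 1, 1, 2, 3, 4, 4, 5, 6, 6, 6, 7
  row 8: 1, 1, 1, 2, 3, 4, 4, 5, 6, 7, 7, 8
  row 9: 1, 1, 1, 2, 3, 4, 5, 6, 7, 8, 8, 9
  row 10: 1, 1, 1, 2, 3, 4, 5, 6, 7, 8, 9, 10
  row 11: 1, 1, 2, 3, 4, 5, 6, 7, 8, 9, 10, 11
  row 12: 1, 2, 3, 4, 5, 6, 7, 8, 9, 10, 11, 12

hence w(1..12) = (8, 12, 1, 6, 9, 5, 4, 10, 7, 11, 3, 2).

|D(w)|=39, |Ess(w)|=8:

[(2, 7, 0), (2, 11, 1), (5, 5, 1), (5, 7, 2), (6, 4, 1), (8, 7, 4), (10, 3, 1), (11, 2, 1)]


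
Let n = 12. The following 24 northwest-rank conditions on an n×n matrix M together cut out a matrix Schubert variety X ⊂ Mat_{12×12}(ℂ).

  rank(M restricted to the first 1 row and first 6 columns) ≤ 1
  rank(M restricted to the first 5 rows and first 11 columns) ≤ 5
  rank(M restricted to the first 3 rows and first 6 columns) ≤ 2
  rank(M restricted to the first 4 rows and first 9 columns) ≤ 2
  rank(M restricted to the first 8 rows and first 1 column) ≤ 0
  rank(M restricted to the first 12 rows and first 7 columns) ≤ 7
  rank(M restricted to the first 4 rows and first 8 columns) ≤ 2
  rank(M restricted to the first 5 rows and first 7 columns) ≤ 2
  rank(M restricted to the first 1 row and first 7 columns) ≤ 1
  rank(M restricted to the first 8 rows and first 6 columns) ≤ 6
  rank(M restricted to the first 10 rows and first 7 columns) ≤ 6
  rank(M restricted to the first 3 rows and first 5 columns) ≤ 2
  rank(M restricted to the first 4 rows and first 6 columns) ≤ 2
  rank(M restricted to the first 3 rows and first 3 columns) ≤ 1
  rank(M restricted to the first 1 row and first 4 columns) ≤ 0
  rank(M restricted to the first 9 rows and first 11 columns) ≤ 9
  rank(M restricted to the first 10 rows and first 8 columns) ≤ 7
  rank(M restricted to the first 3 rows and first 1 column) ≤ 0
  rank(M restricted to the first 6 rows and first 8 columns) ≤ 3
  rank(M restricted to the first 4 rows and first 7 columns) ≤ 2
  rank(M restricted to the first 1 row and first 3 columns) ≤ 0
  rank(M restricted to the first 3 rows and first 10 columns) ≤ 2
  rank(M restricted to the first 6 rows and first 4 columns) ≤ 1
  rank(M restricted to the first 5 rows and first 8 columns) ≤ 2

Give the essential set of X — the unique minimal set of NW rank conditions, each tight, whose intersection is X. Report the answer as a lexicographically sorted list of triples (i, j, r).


The tightest implied rank at each (i,j), from the 24 conditions:

  i=1: 0  0  0  0  1  1  1  1  1  1  1  1
  i=2: 0  1  1  1  2  2  2  2  2  2  2  2
  i=3: 0  1  1  1  2  2  2  2  2  2  3  3
  i=4: 0  1  1  1  2  2  2  2  2  3  4  4
  i=5: 0  1  1  1  2  2  2  2  3  4  5  5
  i=6: 0  1  1  1  2  3  3  3  4  5  6  6
  i=7: 0  1  2  2  3  4  4  4  5  6  7  7
  i=8: 0  1  2  3  4  5  5  5  6  7  8  8
  i=9: 1  2  3  4  5  6  6  6  7  8  9  9
  i=10: 1  2  3  4  5  6  6  7  8  9  10  10
  i=11: 1  2  3  4  5  6  7  8  9  10  11  11
  i=12: 1  2  3  4  5  6  7  8  9  10  11  12

reading off 1-entries of Δ²R: w = (5, 2, 11, 10, 9, 6, 3, 4, 1, 8, 7, 12).

Rothe diagram D(w) (32 cells), 7 SE-corners (essential conditions):

[(1, 4, 0), (3, 10, 2), (4, 9, 2), (5, 8, 2), (6, 4, 1), (8, 1, 0), (10, 7, 6)]


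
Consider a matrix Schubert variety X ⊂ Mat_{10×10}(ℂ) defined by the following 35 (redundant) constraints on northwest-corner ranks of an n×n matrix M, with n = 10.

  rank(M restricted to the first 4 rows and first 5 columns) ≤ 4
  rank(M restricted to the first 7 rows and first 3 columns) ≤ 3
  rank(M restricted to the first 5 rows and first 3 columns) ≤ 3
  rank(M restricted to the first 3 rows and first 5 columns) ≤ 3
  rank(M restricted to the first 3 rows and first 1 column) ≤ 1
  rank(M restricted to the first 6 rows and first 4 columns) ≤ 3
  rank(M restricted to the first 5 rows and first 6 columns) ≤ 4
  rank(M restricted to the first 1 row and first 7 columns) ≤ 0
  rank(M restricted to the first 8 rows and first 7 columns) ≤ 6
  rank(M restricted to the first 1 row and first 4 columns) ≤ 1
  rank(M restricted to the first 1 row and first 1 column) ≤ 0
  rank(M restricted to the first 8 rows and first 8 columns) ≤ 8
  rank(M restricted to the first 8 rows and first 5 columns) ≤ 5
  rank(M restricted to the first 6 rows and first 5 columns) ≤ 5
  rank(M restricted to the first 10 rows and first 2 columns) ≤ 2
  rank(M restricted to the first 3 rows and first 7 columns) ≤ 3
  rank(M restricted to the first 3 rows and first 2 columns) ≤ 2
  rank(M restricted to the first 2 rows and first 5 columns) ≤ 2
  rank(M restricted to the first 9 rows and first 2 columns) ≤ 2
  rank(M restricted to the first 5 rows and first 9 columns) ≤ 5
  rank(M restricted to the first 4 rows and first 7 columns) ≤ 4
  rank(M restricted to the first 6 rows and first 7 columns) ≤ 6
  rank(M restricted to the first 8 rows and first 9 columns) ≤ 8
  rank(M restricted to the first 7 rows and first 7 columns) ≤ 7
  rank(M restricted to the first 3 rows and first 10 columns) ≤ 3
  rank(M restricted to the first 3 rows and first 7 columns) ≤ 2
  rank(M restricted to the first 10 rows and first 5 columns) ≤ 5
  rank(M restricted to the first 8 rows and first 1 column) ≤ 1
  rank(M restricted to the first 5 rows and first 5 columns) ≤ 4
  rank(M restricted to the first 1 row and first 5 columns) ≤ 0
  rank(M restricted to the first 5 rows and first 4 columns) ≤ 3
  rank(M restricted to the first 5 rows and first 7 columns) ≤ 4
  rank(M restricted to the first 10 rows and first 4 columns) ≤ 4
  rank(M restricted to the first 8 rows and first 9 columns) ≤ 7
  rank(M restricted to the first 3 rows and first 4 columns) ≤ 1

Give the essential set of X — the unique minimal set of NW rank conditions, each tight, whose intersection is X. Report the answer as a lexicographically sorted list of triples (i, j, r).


Recovering R(i,j) via the rank-extension bound from the 35 conditions:

  R[1]: 0 | 0 | 0 | 0 | 0 | 0 | 0 | 1 | 1 | 1
  R[2]: 1 | 1 | 1 | 1 | 1 | 1 | 1 | 2 | 2 | 2
  R[3]: 1 | 1 | 1 | 1 | 2 | 2 | 2 | 3 | 3 | 3
  R[4]: 1 | 2 | 2 | 2 | 3 | 3 | 3 | 4 | 4 | 4
  R[5]: 1 | 2 | 3 | 3 | 4 | 4 | 4 | 5 | 5 | 5
  R[6]: 1 | 2 | 3 | 3 | 4 | 5 | 5 | 6 | 6 | 6
  R[7]: 1 | 2 | 3 | 4 | 5 | 6 | 6 | 7 | 7 | 7
  R[8]: 1 | 2 | 3 | 4 | 5 | 6 | 6 | 7 | 7 | 8
  R[9]: 1 | 2 | 3 | 4 | 5 | 6 | 7 | 8 | 8 | 9
  R[10]: 1 | 2 | 3 | 4 | 5 | 6 | 7 | 8 | 9 | 10

so w = (8, 1, 5, 2, 3, 6, 4, 10, 7, 9).

|D(w)|=13, |Ess(w)|=5:

[(1, 7, 0), (3, 4, 1), (6, 4, 3), (8, 7, 6), (8, 9, 7)]


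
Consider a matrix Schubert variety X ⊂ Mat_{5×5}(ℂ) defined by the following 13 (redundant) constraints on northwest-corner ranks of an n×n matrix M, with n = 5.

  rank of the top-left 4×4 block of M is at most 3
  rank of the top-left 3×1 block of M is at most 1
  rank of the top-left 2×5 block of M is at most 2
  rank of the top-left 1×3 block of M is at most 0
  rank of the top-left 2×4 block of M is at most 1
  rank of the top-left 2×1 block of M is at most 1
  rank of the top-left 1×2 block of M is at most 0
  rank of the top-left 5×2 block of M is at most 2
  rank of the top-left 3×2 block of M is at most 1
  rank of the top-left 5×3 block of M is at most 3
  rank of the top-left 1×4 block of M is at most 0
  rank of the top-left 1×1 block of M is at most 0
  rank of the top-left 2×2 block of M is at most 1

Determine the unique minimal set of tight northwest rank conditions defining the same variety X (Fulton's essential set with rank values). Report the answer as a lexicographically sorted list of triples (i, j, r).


Reconstructing r_w from the 13 given conditions:

  row 1: 0  0  0  0  1
  row 2: 1  1  1  1  2
  row 3: 1  1  2  2  3
  row 4: 1  2  3  3  4
  row 5: 1  2  3  4  5

second differences of R give the permutation w = (5, 1, 3, 2, 4).

2 SE-corners of the 5-cell Rothe diagram give Ess(w):

[(1, 4, 0), (3, 2, 1)]


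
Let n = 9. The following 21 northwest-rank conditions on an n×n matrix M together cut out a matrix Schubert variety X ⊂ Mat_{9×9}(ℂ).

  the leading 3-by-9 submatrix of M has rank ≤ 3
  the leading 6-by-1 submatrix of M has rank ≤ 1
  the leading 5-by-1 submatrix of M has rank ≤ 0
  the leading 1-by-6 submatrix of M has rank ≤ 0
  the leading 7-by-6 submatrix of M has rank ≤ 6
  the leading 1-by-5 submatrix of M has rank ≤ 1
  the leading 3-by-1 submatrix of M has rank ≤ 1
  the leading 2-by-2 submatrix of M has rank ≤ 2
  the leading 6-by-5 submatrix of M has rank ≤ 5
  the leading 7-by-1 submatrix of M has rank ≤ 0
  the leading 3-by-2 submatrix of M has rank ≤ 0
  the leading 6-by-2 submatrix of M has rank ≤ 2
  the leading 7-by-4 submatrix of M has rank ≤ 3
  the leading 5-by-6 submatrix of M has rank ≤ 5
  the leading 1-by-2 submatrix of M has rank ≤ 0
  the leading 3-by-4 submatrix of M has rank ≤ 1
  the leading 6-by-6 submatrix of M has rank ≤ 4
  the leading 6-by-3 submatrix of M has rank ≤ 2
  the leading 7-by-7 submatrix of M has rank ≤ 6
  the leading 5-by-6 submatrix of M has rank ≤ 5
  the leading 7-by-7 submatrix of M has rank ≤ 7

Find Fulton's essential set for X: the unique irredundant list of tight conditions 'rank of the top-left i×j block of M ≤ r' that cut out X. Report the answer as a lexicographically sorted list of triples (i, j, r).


Reconstructing r_w from the 21 given conditions:

  R[1]: 0  0  0  0  0  0  1  1  1
  R[2]: 0  0  1  1  1  1  2  2  2
  R[3]: 0  0  1  1  2  2  3  3  3
  R[4]: 0  1  2  2  3  3  4  4  4
  R[5]: 0  1  2  3  4  4  5  5  5
  R[6]: 0  1  2  3  4  4  5  6  6
  R[7]: 0  1  2  3  4  5  6  7  7
  R[8]: 1  2  3  4  5  6  7  8  8
  R[9]: 1  2  3  4  5  6  7  8  9

the unique w with this rank table is (7, 3, 5, 2, 4, 8, 6, 1, 9).

|D(w)|=16, |Ess(w)|=5:

[(1, 6, 0), (3, 2, 0), (3, 4, 1), (6, 6, 4), (7, 1, 0)]


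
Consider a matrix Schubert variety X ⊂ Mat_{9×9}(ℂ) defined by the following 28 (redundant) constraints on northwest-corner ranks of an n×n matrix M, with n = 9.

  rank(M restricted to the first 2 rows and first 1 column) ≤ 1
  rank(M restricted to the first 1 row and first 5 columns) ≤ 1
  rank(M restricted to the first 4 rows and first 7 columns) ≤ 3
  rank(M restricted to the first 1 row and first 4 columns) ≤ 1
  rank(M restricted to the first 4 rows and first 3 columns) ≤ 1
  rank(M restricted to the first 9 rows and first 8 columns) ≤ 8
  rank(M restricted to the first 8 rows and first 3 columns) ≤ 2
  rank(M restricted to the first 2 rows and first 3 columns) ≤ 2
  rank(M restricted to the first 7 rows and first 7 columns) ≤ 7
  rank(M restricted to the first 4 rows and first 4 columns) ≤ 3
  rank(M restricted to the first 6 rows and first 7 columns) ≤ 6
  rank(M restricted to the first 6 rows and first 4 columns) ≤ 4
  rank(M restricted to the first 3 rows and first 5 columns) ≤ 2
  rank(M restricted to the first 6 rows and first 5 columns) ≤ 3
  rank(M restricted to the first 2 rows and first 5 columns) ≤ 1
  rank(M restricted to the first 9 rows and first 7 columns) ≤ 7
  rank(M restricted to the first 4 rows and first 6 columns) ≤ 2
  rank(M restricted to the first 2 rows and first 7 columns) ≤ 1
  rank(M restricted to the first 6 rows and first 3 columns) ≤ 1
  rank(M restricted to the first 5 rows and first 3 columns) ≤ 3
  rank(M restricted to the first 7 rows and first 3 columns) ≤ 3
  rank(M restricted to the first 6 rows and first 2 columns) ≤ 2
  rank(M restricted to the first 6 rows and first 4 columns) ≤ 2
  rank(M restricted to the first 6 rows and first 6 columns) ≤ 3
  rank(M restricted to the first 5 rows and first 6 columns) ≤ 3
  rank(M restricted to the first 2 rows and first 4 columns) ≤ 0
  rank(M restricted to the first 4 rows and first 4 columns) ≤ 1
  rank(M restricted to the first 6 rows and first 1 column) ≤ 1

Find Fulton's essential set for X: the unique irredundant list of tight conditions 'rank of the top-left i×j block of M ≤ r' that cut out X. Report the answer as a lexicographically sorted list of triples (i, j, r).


Propagating the 28 rank bounds to every northwest block:

  i=1: 0  0  0  0  1  1  1  1  1
  i=2: 0  0  0  0  1  1  1  2  2
  i=3: 1  1  1  1  2  2  2  3  3
  i=4: 1  1  1  1  2  2  3  4  4
  i=5: 1  1  1  2  3  3  4  5  5
  i=6: 1  1  1  2  3  3  4  5  6
  i=7: 1  2  2  3  4  4  5  6  7
  i=8: 1  2  2  3  4  5  6  7  8
  i=9: 1  2  3  4  5  6  7  8  9

second differences of R give the permutation w = (5, 8, 1, 7, 4, 9, 2, 6, 3).

Rothe diagram D(w) (20 cells), 7 SE-corners (essential conditions):

[(2, 4, 0), (2, 7, 1), (4, 4, 1), (4, 6, 2), (6, 3, 1), (6, 6, 3), (8, 3, 2)]


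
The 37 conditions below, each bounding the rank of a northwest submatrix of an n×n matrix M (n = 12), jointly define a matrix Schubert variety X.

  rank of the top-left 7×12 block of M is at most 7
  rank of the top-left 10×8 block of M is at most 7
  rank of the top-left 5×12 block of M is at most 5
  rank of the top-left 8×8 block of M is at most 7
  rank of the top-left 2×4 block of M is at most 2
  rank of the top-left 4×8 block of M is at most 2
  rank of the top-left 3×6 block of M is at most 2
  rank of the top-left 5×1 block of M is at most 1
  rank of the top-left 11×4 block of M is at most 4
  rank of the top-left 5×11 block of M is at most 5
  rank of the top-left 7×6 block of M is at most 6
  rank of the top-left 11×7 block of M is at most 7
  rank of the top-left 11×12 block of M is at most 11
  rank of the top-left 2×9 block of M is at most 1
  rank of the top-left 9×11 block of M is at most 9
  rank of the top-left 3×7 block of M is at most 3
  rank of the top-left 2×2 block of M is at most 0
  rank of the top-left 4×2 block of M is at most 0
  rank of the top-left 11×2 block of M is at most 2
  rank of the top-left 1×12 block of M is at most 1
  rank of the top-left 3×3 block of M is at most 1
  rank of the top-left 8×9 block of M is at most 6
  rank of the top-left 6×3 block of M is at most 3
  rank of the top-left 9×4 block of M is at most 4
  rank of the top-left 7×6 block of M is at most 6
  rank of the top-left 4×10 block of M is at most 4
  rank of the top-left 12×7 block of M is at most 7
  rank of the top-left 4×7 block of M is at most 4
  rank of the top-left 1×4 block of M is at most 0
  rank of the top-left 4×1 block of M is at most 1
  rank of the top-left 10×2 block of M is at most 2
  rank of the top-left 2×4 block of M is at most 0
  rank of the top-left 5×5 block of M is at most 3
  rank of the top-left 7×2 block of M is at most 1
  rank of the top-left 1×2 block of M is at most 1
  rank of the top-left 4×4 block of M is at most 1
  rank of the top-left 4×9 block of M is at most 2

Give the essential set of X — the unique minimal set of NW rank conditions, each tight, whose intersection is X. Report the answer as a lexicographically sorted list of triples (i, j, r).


Propagating the 37 rank bounds to every northwest block:

  i=1: 0, 0, 0, 0, 1, 1, 1, 1, 1, 1, 1, 1
  i=2: 0, 0, 0, 0, 1, 1, 1, 1, 1, 2, 2, 2
  i=3: 0, 0, 1, 1, 2, 2, 2, 2, 2, 3, 3, 3
  i=4: 0, 0, 1, 1, 2, 2, 2, 2, 2, 3, 4, 4
  i=5: 1, 1, 2, 2, 3, 3, 3, 3, 3, 4, 5, 5
  i=6: 1, 1, 2, 3, 4, 4, 4, 4, 4, 5, 6, 6
  i=7: 1, 1, 2, 3, 4, 5, 5, 5, 5, 6, 7, 7
  i=8: 1, 2, 3, 4, 5, 6, 6, 6, 6, 7, 8, 8
  i=9: 1, 2, 3, 4, 5, 6, 7, 7, 7, 8, 9, 9
  i=10: 1, 2, 3, 4, 5, 6, 7, 7, 8, 9, 10, 10
  i=11: 1, 2, 3, 4, 5, 6, 7, 8, 9, 10, 11, 11
  i=12: 1, 2, 3, 4, 5, 6, 7, 8, 9, 10, 11, 12

hence w(1..12) = (5, 10, 3, 11, 1, 4, 6, 2, 7, 9, 8, 12).

|D(w)|=24, |Ess(w)|=7:

[(2, 4, 0), (2, 9, 1), (4, 2, 0), (4, 4, 1), (4, 9, 2), (7, 2, 1), (10, 8, 7)]


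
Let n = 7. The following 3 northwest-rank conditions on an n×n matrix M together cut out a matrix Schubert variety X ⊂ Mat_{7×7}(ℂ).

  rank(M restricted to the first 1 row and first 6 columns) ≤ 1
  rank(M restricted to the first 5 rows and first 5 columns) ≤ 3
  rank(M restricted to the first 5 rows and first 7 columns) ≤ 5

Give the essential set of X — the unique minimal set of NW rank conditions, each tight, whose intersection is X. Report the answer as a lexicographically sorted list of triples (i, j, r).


Rank table r_w(7×7) implied by the 3 constraints:

  R[1]: 1, 1, 1, 1, 1, 1, 1
  R[2]: 1, 2, 2, 2, 2, 2, 2
  R[3]: 1, 2, 3, 3, 3, 3, 3
  R[4]: 1, 2, 3, 3, 3, 4, 4
  R[5]: 1, 2, 3, 3, 3, 4, 5
  R[6]: 1, 2, 3, 4, 4, 5, 6
  R[7]: 1, 2, 3, 4, 5, 6, 7

giving w = (1, 2, 3, 6, 7, 4, 5) via Δ²R.

Fulton essential set (1 of the 4 Rothe cells):

[(5, 5, 3)]
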